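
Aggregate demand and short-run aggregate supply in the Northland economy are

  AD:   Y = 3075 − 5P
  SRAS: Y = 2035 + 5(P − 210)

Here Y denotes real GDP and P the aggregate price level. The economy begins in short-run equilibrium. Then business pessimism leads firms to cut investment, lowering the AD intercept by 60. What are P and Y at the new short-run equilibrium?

P = 203, Y = 2000

This is a negative demand shock: AD shifts left.
New AD: Y = 3015 − 5P.
SRAS can be written Y = 985 + 5P.
Set AD = SRAS: 3015 − 5P = 985 + 5P, so 2030 = 10P and P = 203.
Y = 3015 − 5·203 = 2000.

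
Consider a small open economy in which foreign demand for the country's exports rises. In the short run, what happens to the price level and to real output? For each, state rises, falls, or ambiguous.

This is a positive demand shock: AD shifts right.
Moving along the upward-sloping SRAS curve, P rises and Y rises.

Price level: rises; output: rises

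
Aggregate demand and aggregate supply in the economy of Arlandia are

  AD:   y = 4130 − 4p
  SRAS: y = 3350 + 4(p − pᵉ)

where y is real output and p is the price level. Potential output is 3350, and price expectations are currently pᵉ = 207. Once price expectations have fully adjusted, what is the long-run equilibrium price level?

Long-run p = 195

Short run: with pᵉ = 207, SRAS is y = 2522 + 4p. Setting AD = SRAS gives 1608 = 8p, so p = 201 and y = 4130 − 4·201 = 3326.
Output 3326 is below potential 3350, so over time expected prices fall and SRAS shifts right until y returns to 3350.
Long run: y = 3350 on the AD curve gives 3350 = 4130 − 4p, so p = 195.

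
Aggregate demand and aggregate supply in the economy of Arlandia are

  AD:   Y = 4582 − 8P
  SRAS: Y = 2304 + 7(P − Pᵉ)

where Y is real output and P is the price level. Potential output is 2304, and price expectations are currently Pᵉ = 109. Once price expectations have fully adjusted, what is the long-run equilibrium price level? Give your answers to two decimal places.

Short run: with Pᵉ = 109, SRAS is Y = 1541 + 7P. Setting AD = SRAS gives 3041 = 15P, so P = 202.73 and Y = 4582 − 8P = 2960.13.
Output 2960.13 is above potential 2304, so over time expected prices rise and SRAS shifts left until Y returns to 2304.
Long run: Y = 2304 on the AD curve gives 2304 = 4582 − 8P, so P = 284.75.

Long-run P = 284.75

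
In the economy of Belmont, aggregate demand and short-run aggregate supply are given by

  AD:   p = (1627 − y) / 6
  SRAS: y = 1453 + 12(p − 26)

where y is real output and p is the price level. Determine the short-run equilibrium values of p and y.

p = 27, y = 1465

Write SRAS as y = 1453 + 12p − 312 = 1141 + 12p.
Rearrange AD to y = 1627 − 6p.
Set AD = SRAS: 1627 − 6p = 1141 + 12p, so 486 = 18p and p = 27.
Then y = 1627 − 6·27 = 1465.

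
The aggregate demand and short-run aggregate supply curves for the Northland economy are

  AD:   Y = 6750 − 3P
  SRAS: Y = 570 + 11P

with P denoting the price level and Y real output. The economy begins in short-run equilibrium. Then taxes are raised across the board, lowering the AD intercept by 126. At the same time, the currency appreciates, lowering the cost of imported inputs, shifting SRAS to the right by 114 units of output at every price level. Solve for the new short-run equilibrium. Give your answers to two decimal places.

P = 424.29, Y = 5351.14

After both shocks: AD is Y = 6624 − 3P and SRAS is Y = 684 + 11P.
Setting them equal: 5940 = 14P, so P = 424.29.
Substituting into AD, Y = 5351.14.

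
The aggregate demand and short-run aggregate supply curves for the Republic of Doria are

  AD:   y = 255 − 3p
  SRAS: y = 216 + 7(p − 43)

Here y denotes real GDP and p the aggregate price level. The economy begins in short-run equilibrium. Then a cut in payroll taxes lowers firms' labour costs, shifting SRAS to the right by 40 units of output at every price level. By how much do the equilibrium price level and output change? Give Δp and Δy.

Δp = -4, Δy = +12

This is a positive supply shock: SRAS shifts right.
New SRAS: y = 7p − 45.
Set AD = SRAS: 255 − 3p = 7p − 45, so 300 = 10p and p = 30.
y = 255 − 3·30 = 165.
Initially p = 34, y = 153, so Δp = -4 and Δy = +12.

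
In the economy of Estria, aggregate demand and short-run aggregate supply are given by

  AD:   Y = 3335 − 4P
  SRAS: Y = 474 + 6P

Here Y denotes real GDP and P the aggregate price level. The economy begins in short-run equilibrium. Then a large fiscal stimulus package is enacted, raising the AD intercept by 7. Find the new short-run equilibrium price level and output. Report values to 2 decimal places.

This is a positive demand shock: AD shifts right.
New AD: Y = 3342 − 4P.
Set AD = SRAS: 3342 − 4P = 474 + 6P, so 2868 = 10P and P = 286.80.
Substituting into AD, Y = 2194.80.

P = 286.80, Y = 2194.80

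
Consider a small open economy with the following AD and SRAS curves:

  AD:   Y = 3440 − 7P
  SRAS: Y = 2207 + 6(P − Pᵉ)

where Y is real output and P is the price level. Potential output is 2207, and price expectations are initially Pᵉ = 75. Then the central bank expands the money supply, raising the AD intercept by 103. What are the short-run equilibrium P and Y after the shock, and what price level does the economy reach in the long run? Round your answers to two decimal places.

Short run: P = 137.38, Y = 2581.31. Long run: P = 190.86.

AD shifts right: new AD is Y = 3543 − 7P. With Pᵉ = 75, SRAS is Y = 1757 + 6P.
Short run: 3543 − 7P = 1757 + 6P gives 1786 = 13P, so P = 137.38 and Y = 3543 − 7P = 2581.31.
Y = 2581.31 is above potential 2207; expectations adjust and SRAS shifts left until Y = 2207.
Long run: on the new AD curve, 2207 = 3543 − 7P gives P = 190.86.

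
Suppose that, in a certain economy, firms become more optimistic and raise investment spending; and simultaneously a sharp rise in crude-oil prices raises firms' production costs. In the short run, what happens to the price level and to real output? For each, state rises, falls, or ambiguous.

Price level: rises; output: ambiguous

The first event is a positive demand shock: AD shifts right, which by itself pushes P up and Y up.
The second is an adverse supply shock: SRAS shifts left, which by itself pushes P up and Y down.
Both shocks push P up, so P rises. The two shocks push Y in opposite directions, so the effect on Y is ambiguous.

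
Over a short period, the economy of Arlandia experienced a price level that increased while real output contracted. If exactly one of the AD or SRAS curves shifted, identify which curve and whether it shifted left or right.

P rose and Y fell. An AD shift moves P and Y in the same direction; an SRAS shift moves them in opposite directions.
Here P and Y moved in opposite directions, so the SRAS curve shifted.
Since Y fell, SRAS shifted left.

SRAS shifted left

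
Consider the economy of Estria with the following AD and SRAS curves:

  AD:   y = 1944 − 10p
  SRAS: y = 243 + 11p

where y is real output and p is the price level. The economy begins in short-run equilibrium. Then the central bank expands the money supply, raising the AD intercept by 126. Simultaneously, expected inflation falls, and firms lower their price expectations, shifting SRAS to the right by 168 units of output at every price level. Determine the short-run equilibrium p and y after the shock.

p = 79, y = 1280

After both shocks: AD is y = 2070 − 10p and SRAS is y = 411 + 11p.
Setting them equal: 1659 = 21p, so p = 79.
y = 2070 − 10·79 = 1280.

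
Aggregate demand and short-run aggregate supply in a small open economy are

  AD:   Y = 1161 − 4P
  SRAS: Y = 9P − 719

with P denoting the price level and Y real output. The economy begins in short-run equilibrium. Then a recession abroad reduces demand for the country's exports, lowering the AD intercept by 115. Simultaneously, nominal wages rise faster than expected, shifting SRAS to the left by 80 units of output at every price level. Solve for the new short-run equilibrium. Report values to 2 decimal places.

P = 141.92, Y = 478.31

After both shocks: AD is Y = 1046 − 4P and SRAS is Y = 9P − 799.
Setting them equal: 1845 = 13P, so P = 141.92.
Substituting into AD, Y = 478.31.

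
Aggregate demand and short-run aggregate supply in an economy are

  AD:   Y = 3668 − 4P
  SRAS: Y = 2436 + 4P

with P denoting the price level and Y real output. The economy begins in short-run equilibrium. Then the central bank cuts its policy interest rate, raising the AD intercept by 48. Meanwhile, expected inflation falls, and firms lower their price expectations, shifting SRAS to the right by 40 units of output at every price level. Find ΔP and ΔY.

After both shocks: AD is Y = 3716 − 4P and SRAS is Y = 2476 + 4P.
Setting them equal: 1240 = 8P, so P = 155.
Y = 3716 − 4·155 = 3096.
Initially P = 154, Y = 3052, so ΔP = +1 and ΔY = +44.

ΔP = +1, ΔY = +44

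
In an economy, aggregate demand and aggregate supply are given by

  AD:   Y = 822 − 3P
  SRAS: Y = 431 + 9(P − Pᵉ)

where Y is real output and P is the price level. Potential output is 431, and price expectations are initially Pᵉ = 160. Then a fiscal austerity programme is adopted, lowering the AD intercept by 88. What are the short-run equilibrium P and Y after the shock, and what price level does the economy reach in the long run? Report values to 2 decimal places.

AD shifts left: new AD is Y = 734 − 3P. With Pᵉ = 160, SRAS is Y = 9P − 1009.
Short run: 734 − 3P = 9P − 1009 gives 1743 = 12P, so P = 145.25 and Y = 734 − 3P = 298.25.
Y = 298.25 is below potential 431; expectations adjust and SRAS shifts right until Y = 431.
Long run: on the new AD curve, 431 = 734 − 3P gives P = 101.00.

Short run: P = 145.25, Y = 298.25. Long run: P = 101.00.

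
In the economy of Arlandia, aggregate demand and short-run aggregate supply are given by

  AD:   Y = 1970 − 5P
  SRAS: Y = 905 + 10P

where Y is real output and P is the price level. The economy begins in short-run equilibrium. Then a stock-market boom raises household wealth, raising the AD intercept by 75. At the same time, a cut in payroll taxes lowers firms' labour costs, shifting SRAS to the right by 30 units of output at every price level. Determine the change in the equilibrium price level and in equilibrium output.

After both shocks: AD is Y = 2045 − 5P and SRAS is Y = 935 + 10P.
Setting them equal: 1110 = 15P, so P = 74.
Y = 2045 − 5·74 = 1675.
Initially P = 71, Y = 1615, so ΔP = +3 and ΔY = +60.

ΔP = +3, ΔY = +60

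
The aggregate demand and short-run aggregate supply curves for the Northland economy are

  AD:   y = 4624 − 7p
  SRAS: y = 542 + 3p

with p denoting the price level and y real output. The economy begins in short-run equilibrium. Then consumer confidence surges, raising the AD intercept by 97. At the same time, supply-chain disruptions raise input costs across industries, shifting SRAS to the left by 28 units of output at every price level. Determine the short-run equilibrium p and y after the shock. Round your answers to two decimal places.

p = 420.70, y = 1776.10

After both shocks: AD is y = 4721 − 7p and SRAS is y = 514 + 3p.
Setting them equal: 4207 = 10p, so p = 420.70.
Substituting into AD, y = 1776.10.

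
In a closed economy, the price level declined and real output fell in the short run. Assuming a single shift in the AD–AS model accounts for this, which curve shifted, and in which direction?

P fell and Y fell. An AD shift moves P and Y in the same direction; an SRAS shift moves them in opposite directions.
Here P and Y moved in the same direction, so the AD curve shifted.
Since Y fell, AD shifted left.

AD shifted left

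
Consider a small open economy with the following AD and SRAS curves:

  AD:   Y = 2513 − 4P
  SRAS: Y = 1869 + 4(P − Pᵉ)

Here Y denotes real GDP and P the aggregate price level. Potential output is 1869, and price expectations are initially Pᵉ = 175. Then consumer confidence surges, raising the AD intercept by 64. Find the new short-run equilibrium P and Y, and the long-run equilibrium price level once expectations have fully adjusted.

Short run: P = 176, Y = 1873. Long run: P = 177.

AD shifts right: new AD is Y = 2577 − 4P. With Pᵉ = 175, SRAS is Y = 1169 + 4P.
Short run: 2577 − 4P = 1169 + 4P gives 1408 = 8P, so P = 176 and Y = 2577 − 4·176 = 1873.
Y = 1873 is above potential 1869; expectations adjust and SRAS shifts left until Y = 1869.
Long run: on the new AD curve, 1869 = 2577 − 4P gives P = 177.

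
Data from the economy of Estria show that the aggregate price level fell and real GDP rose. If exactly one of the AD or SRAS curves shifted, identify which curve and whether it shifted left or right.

P fell and Y rose. An AD shift moves P and Y in the same direction; an SRAS shift moves them in opposite directions.
Here P and Y moved in opposite directions, so the SRAS curve shifted.
Since Y rose, SRAS shifted right.

SRAS shifted right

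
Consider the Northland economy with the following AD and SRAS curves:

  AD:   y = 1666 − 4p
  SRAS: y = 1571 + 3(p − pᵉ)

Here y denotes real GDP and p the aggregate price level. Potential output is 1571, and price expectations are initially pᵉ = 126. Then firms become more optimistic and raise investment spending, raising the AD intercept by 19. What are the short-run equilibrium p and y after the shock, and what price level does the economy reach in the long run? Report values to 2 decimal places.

AD shifts right: new AD is y = 1685 − 4p. With pᵉ = 126, SRAS is y = 1193 + 3p.
Short run: 1685 − 4p = 1193 + 3p gives 492 = 7p, so p = 70.29 and y = 1685 − 4p = 1403.86.
y = 1403.86 is below potential 1571; expectations adjust and SRAS shifts right until y = 1571.
Long run: on the new AD curve, 1571 = 1685 − 4p gives p = 28.50.

Short run: p = 70.29, y = 1403.86. Long run: p = 28.50.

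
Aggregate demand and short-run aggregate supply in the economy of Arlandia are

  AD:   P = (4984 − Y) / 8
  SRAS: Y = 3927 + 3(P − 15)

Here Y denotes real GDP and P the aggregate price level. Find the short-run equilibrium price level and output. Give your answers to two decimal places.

P = 100.18, Y = 4182.55

Write SRAS as Y = 3927 + 3P − 45 = 3882 + 3P.
Rearrange AD to Y = 4984 − 8P.
Set AD = SRAS: 4984 − 8P = 3882 + 3P, so 1102 = 11P and P = 100.18.
Substituting into AD, Y = 4984 − 8P = 4182.55.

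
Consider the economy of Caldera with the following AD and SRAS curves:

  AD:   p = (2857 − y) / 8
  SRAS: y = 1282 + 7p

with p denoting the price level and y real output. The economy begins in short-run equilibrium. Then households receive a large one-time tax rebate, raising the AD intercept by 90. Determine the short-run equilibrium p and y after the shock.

This is a positive demand shock: AD shifts right.
New AD: y = 2947 − 8p.
Set AD = SRAS: 2947 − 8p = 1282 + 7p, so 1665 = 15p and p = 111.
y = 2947 − 8·111 = 2059.

p = 111, y = 2059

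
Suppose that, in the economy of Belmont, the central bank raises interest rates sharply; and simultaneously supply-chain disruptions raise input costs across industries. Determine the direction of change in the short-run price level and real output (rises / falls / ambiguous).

Price level: ambiguous; output: falls

The first event is a negative demand shock: AD shifts left, which by itself pushes P down and Y down.
The second is an adverse supply shock: SRAS shifts left, which by itself pushes P up and Y down.
The two shocks push P in opposite directions, so the effect on P is ambiguous. Both shocks push Y down, so Y falls.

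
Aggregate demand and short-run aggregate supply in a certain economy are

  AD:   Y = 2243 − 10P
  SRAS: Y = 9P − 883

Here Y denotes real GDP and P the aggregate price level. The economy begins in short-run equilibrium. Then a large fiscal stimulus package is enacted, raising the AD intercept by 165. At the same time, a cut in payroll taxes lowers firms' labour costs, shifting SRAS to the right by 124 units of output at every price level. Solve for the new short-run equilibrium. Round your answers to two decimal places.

After both shocks: AD is Y = 2408 − 10P and SRAS is Y = 9P − 759.
Setting them equal: 3167 = 19P, so P = 166.68.
Substituting into AD, Y = 741.16.

P = 166.68, Y = 741.16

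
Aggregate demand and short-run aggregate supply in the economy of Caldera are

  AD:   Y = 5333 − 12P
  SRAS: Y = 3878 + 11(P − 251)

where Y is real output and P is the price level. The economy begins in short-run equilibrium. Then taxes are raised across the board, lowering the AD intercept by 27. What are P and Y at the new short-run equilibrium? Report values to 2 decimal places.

P = 182.13, Y = 3120.43

This is a negative demand shock: AD shifts left.
New AD: Y = 5306 − 12P.
SRAS can be written Y = 1117 + 11P.
Set AD = SRAS: 5306 − 12P = 1117 + 11P, so 4189 = 23P and P = 182.13.
Substituting into AD, Y = 3120.43.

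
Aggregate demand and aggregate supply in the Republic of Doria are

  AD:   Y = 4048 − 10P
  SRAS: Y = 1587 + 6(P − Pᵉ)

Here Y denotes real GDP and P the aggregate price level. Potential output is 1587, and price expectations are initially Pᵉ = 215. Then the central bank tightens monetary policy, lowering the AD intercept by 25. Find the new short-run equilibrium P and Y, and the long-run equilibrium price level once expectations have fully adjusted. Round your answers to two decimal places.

Short run: P = 232.88, Y = 1694.25. Long run: P = 243.60.

AD shifts left: new AD is Y = 4023 − 10P. With Pᵉ = 215, SRAS is Y = 297 + 6P.
Short run: 4023 − 10P = 297 + 6P gives 3726 = 16P, so P = 232.88 and Y = 4023 − 10P = 1694.25.
Y = 1694.25 is above potential 1587; expectations adjust and SRAS shifts left until Y = 1587.
Long run: on the new AD curve, 1587 = 4023 − 10P gives P = 243.60.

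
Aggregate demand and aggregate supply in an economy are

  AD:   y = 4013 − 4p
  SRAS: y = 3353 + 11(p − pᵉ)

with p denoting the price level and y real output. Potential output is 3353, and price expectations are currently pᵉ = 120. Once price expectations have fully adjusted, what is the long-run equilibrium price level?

Short run: with pᵉ = 120, SRAS is y = 2033 + 11p. Setting AD = SRAS gives 1980 = 15p, so p = 132 and y = 4013 − 4·132 = 3485.
Output 3485 is above potential 3353, so over time expected prices rise and SRAS shifts left until y returns to 3353.
Long run: y = 3353 on the AD curve gives 3353 = 4013 − 4p, so p = 165.

Long-run p = 165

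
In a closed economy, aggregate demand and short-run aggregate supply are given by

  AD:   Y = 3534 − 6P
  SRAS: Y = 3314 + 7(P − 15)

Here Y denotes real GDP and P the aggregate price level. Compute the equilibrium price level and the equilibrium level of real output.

P = 25, Y = 3384

Write SRAS as Y = 3314 + 7P − 105 = 3209 + 7P.
Set AD = SRAS: 3534 − 6P = 3209 + 7P, so 325 = 13P and P = 25.
Then Y = 3534 − 6·25 = 3384.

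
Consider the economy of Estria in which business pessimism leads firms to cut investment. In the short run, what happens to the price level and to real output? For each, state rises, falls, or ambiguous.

Price level: falls; output: falls

This is a negative demand shock: AD shifts left.
Moving along the upward-sloping SRAS curve, P falls and Y falls.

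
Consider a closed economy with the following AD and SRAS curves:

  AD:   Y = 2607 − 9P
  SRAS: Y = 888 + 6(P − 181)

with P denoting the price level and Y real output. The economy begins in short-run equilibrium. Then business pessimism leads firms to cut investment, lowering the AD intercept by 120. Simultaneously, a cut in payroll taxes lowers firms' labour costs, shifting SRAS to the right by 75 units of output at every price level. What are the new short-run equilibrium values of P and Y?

P = 174, Y = 921

After both shocks: AD is Y = 2487 − 9P and SRAS is Y = 6P − 123.
Setting them equal: 2610 = 15P, so P = 174.
Y = 2487 − 9·174 = 921.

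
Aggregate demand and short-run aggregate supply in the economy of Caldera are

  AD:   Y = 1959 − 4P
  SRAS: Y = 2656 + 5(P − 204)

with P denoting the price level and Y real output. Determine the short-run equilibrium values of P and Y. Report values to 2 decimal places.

P = 35.89, Y = 1815.44

Write SRAS as Y = 2656 + 5P − 1020 = 1636 + 5P.
Set AD = SRAS: 1959 − 4P = 1636 + 5P, so 323 = 9P and P = 35.89.
Substituting into AD, Y = 1959 − 4P = 1815.44.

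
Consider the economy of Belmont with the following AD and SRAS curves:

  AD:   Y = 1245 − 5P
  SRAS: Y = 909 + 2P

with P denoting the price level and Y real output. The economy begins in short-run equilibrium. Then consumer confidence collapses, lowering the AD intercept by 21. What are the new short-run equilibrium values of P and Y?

P = 45, Y = 999

This is a negative demand shock: AD shifts left.
New AD: Y = 1224 − 5P.
Set AD = SRAS: 1224 − 5P = 909 + 2P, so 315 = 7P and P = 45.
Y = 1224 − 5·45 = 999.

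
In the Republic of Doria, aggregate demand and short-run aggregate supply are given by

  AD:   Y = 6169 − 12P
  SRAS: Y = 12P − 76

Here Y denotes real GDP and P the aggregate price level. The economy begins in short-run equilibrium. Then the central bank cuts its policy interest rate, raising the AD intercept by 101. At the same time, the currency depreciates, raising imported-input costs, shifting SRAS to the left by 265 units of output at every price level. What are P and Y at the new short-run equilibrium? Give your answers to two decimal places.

After both shocks: AD is Y = 6270 − 12P and SRAS is Y = 12P − 341.
Setting them equal: 6611 = 24P, so P = 275.46.
Substituting into AD, Y = 2964.50.

P = 275.46, Y = 2964.50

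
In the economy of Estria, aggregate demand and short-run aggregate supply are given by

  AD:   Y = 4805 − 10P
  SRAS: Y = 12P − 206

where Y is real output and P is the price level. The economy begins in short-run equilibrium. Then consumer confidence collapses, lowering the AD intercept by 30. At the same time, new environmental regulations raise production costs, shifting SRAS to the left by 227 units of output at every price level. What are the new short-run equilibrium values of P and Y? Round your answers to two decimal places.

P = 236.73, Y = 2407.73

After both shocks: AD is Y = 4775 − 10P and SRAS is Y = 12P − 433.
Setting them equal: 5208 = 22P, so P = 236.73.
Substituting into AD, Y = 2407.73.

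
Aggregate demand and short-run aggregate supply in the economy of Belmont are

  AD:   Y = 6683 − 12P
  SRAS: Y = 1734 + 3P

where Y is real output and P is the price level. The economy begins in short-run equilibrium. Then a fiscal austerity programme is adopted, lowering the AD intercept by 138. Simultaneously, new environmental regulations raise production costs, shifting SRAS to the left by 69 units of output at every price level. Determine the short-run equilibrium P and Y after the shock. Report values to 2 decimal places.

P = 325.33, Y = 2641.00

After both shocks: AD is Y = 6545 − 12P and SRAS is Y = 1665 + 3P.
Setting them equal: 4880 = 15P, so P = 325.33.
Substituting into AD, Y = 2641.00.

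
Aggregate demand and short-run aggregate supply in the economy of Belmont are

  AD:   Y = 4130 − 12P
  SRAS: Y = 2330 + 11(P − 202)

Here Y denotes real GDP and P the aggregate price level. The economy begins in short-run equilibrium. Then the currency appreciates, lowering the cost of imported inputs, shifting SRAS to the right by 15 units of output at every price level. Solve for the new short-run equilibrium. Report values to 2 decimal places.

P = 174.22, Y = 2039.39

This is a positive supply shock: SRAS shifts right.
New SRAS: Y = 123 + 11P.
Set AD = SRAS: 4130 − 12P = 123 + 11P, so 4007 = 23P and P = 174.22.
Substituting into AD, Y = 2039.39.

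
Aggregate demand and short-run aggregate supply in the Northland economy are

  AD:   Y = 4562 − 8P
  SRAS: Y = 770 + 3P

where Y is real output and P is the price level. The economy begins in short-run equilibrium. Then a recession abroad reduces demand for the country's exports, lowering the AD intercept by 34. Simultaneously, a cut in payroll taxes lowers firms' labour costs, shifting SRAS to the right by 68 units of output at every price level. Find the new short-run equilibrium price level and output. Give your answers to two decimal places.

After both shocks: AD is Y = 4528 − 8P and SRAS is Y = 838 + 3P.
Setting them equal: 3690 = 11P, so P = 335.45.
Substituting into AD, Y = 1844.36.

P = 335.45, Y = 1844.36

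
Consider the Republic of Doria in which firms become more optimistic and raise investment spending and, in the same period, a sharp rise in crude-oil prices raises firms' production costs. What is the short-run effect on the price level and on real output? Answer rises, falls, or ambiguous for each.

The first event is a positive demand shock: AD shifts right, which by itself pushes P up and Y up.
The second is an adverse supply shock: SRAS shifts left, which by itself pushes P up and Y down.
Both shocks push P up, so P rises. The two shocks push Y in opposite directions, so the effect on Y is ambiguous.

Price level: rises; output: ambiguous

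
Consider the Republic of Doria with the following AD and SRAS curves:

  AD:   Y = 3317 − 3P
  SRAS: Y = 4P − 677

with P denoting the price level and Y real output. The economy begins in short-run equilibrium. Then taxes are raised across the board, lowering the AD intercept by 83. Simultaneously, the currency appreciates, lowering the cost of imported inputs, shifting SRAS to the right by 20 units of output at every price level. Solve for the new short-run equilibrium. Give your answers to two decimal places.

P = 555.86, Y = 1566.43

After both shocks: AD is Y = 3234 − 3P and SRAS is Y = 4P − 657.
Setting them equal: 3891 = 7P, so P = 555.86.
Substituting into AD, Y = 1566.43.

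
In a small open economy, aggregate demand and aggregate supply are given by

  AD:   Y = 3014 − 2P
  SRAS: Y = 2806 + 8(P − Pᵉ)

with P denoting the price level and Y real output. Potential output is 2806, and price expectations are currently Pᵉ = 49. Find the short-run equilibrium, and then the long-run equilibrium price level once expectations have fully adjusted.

Short run: P = 60, Y = 2894. Long run: P = 104.

Short run: with Pᵉ = 49, SRAS is Y = 2414 + 8P. Setting AD = SRAS gives 600 = 10P, so P = 60 and Y = 3014 − 2·60 = 2894.
Output 2894 is above potential 2806, so over time expected prices rise and SRAS shifts left until Y returns to 2806.
Long run: Y = 2806 on the AD curve gives 2806 = 3014 − 2P, so P = 104.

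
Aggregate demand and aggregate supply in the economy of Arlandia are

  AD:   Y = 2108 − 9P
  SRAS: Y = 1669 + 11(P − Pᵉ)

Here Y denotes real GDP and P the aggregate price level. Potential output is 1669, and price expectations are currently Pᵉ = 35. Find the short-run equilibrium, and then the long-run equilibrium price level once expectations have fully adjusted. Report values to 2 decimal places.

Short run: P = 41.20, Y = 1737.20. Long run: P = 48.78.

Short run: with Pᵉ = 35, SRAS is Y = 1284 + 11P. Setting AD = SRAS gives 824 = 20P, so P = 41.20 and Y = 2108 − 9P = 1737.20.
Output 1737.20 is above potential 1669, so over time expected prices rise and SRAS shifts left until Y returns to 1669.
Long run: Y = 1669 on the AD curve gives 1669 = 2108 − 9P, so P = 48.78.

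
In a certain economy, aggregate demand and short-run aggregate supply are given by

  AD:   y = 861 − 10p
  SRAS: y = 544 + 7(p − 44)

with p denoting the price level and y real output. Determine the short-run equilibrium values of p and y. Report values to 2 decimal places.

Write SRAS as y = 544 + 7p − 308 = 236 + 7p.
Set AD = SRAS: 861 − 10p = 236 + 7p, so 625 = 17p and p = 36.76.
Substituting into AD, y = 861 − 10p = 493.35.

p = 36.76, y = 493.35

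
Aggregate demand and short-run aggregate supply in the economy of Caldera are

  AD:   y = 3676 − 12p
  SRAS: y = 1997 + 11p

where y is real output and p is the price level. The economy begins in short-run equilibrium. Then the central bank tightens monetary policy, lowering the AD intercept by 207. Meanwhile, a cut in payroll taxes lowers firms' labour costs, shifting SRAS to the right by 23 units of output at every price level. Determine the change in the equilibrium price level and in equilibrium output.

Δp = -10, Δy = -87

After both shocks: AD is y = 3469 − 12p and SRAS is y = 2020 + 11p.
Setting them equal: 1449 = 23p, so p = 63.
y = 3469 − 12·63 = 2713.
Initially p = 73, y = 2800, so Δp = -10 and Δy = -87.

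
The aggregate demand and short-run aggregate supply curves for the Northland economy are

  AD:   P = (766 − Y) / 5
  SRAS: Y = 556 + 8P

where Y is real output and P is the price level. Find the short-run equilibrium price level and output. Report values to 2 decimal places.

Rearrange AD to Y = 766 − 5P.
Set AD = SRAS: 766 − 5P = 556 + 8P, so 210 = 13P and P = 16.15.
Substituting into AD, Y = 766 − 5P = 685.23.

P = 16.15, Y = 685.23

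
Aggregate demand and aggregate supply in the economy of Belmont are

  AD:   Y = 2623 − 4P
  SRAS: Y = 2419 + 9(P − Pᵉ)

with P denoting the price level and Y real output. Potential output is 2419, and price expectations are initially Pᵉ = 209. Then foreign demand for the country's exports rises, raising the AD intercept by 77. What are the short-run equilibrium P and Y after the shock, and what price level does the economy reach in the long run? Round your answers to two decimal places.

Short run: P = 166.31, Y = 2034.77. Long run: P = 70.25.

AD shifts right: new AD is Y = 2700 − 4P. With Pᵉ = 209, SRAS is Y = 538 + 9P.
Short run: 2700 − 4P = 538 + 9P gives 2162 = 13P, so P = 166.31 and Y = 2700 − 4P = 2034.77.
Y = 2034.77 is below potential 2419; expectations adjust and SRAS shifts right until Y = 2419.
Long run: on the new AD curve, 2419 = 2700 − 4P gives P = 70.25.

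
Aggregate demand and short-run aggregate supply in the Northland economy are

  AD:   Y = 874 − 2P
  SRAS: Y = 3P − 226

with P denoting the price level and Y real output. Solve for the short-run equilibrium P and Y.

Set AD = SRAS: 874 − 2P = 3P − 226, so 1100 = 5P and P = 220.
Then Y = 874 − 2·220 = 434.

P = 220, Y = 434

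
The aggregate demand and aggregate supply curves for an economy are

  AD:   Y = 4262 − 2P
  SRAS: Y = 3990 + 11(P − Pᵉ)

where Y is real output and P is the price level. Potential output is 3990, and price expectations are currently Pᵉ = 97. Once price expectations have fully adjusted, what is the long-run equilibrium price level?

Long-run P = 136

Short run: with Pᵉ = 97, SRAS is Y = 2923 + 11P. Setting AD = SRAS gives 1339 = 13P, so P = 103 and Y = 4262 − 2·103 = 4056.
Output 4056 is above potential 3990, so over time expected prices rise and SRAS shifts left until Y returns to 3990.
Long run: Y = 3990 on the AD curve gives 3990 = 4262 − 2P, so P = 136.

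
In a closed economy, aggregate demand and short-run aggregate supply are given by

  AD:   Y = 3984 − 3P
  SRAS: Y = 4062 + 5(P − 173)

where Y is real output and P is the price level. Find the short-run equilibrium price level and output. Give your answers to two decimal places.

Write SRAS as Y = 4062 + 5P − 865 = 3197 + 5P.
Set AD = SRAS: 3984 − 3P = 3197 + 5P, so 787 = 8P and P = 98.38.
Substituting into AD, Y = 3984 − 3P = 3688.88.

P = 98.38, Y = 3688.88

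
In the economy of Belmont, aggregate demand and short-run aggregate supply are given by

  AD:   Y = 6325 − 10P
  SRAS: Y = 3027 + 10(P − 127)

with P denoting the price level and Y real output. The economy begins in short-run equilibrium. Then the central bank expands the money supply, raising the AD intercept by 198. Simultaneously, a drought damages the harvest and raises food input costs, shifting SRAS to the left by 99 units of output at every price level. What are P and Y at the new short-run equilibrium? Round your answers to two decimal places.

After both shocks: AD is Y = 6523 − 10P and SRAS is Y = 1658 + 10P.
Setting them equal: 4865 = 20P, so P = 243.25.
Substituting into AD, Y = 4090.50.

P = 243.25, Y = 4090.50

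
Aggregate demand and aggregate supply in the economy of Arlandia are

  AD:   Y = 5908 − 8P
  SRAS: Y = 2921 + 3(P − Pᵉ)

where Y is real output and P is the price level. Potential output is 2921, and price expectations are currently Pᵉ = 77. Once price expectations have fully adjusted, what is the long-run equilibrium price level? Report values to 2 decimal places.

Short run: with Pᵉ = 77, SRAS is Y = 2690 + 3P. Setting AD = SRAS gives 3218 = 11P, so P = 292.55 and Y = 5908 − 8P = 3567.64.
Output 3567.64 is above potential 2921, so over time expected prices rise and SRAS shifts left until Y returns to 2921.
Long run: Y = 2921 on the AD curve gives 2921 = 5908 − 8P, so P = 373.38.

Long-run P = 373.38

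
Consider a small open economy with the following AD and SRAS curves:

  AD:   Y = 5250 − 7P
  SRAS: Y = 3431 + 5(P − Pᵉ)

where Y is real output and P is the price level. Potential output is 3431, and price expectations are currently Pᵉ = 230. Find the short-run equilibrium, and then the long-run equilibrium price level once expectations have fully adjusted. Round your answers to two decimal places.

Short run: P = 247.42, Y = 3518.08. Long run: P = 259.86.

Short run: with Pᵉ = 230, SRAS is Y = 2281 + 5P. Setting AD = SRAS gives 2969 = 12P, so P = 247.42 and Y = 5250 − 7P = 3518.08.
Output 3518.08 is above potential 3431, so over time expected prices rise and SRAS shifts left until Y returns to 3431.
Long run: Y = 3431 on the AD curve gives 3431 = 5250 − 7P, so P = 259.86.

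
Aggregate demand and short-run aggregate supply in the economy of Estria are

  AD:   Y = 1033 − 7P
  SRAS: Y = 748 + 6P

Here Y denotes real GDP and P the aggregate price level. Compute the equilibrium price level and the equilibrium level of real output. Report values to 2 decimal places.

Set AD = SRAS: 1033 − 7P = 748 + 6P, so 285 = 13P and P = 21.92.
Substituting into AD, Y = 1033 − 7P = 879.54.

P = 21.92, Y = 879.54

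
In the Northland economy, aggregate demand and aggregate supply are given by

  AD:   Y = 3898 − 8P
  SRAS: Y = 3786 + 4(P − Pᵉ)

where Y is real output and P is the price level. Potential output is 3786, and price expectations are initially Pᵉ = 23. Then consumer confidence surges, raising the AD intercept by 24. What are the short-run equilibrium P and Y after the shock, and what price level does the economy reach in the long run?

AD shifts right: new AD is Y = 3922 − 8P. With Pᵉ = 23, SRAS is Y = 3694 + 4P.
Short run: 3922 − 8P = 3694 + 4P gives 228 = 12P, so P = 19 and Y = 3922 − 8·19 = 3770.
Y = 3770 is below potential 3786; expectations adjust and SRAS shifts right until Y = 3786.
Long run: on the new AD curve, 3786 = 3922 − 8P gives P = 17.

Short run: P = 19, Y = 3770. Long run: P = 17.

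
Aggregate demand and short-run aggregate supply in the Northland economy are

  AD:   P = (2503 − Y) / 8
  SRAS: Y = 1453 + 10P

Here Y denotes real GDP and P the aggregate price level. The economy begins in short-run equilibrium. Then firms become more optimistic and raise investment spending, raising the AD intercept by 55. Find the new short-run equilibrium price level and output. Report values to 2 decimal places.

P = 61.39, Y = 2066.89

This is a positive demand shock: AD shifts right.
New AD: Y = 2558 − 8P.
Set AD = SRAS: 2558 − 8P = 1453 + 10P, so 1105 = 18P and P = 61.39.
Substituting into AD, Y = 2066.89.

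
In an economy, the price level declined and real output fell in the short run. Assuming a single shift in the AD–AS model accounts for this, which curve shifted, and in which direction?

AD shifted left

P fell and Y fell. An AD shift moves P and Y in the same direction; an SRAS shift moves them in opposite directions.
Here P and Y moved in the same direction, so the AD curve shifted.
Since Y fell, AD shifted left.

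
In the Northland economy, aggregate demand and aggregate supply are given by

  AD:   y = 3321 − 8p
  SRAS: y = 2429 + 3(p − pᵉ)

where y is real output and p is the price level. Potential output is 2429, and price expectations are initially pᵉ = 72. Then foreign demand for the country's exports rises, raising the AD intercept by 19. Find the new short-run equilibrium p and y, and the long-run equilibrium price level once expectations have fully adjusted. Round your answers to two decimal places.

Short run: p = 102.45, y = 2520.36. Long run: p = 113.88.

AD shifts right: new AD is y = 3340 − 8p. With pᵉ = 72, SRAS is y = 2213 + 3p.
Short run: 3340 − 8p = 2213 + 3p gives 1127 = 11p, so p = 102.45 and y = 3340 − 8p = 2520.36.
y = 2520.36 is above potential 2429; expectations adjust and SRAS shifts left until y = 2429.
Long run: on the new AD curve, 2429 = 3340 − 8p gives p = 113.88.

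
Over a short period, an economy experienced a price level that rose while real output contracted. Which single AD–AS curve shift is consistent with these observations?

P rose and Y fell. An AD shift moves P and Y in the same direction; an SRAS shift moves them in opposite directions.
Here P and Y moved in opposite directions, so the SRAS curve shifted.
Since Y fell, SRAS shifted left.

SRAS shifted left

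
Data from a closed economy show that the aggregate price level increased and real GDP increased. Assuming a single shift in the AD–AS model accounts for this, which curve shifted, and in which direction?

AD shifted right

P rose and Y rose. An AD shift moves P and Y in the same direction; an SRAS shift moves them in opposite directions.
Here P and Y moved in the same direction, so the AD curve shifted.
Since Y rose, AD shifted right.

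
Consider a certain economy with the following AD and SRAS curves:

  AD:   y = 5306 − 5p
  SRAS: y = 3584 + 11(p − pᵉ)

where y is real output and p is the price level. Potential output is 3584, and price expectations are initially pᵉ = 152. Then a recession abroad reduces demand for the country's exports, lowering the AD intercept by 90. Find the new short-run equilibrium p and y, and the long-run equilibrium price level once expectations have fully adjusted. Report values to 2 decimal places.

Short run: p = 206.50, y = 4183.50. Long run: p = 326.40.

AD shifts left: new AD is y = 5216 − 5p. With pᵉ = 152, SRAS is y = 1912 + 11p.
Short run: 5216 − 5p = 1912 + 11p gives 3304 = 16p, so p = 206.50 and y = 5216 − 5p = 4183.50.
y = 4183.50 is above potential 3584; expectations adjust and SRAS shifts left until y = 3584.
Long run: on the new AD curve, 3584 = 5216 − 5p gives p = 326.40.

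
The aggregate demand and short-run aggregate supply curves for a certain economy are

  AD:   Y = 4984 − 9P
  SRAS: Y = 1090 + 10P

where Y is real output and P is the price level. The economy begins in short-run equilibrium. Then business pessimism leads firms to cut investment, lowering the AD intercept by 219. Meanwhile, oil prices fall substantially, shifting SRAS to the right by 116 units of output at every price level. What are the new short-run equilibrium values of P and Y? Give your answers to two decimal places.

P = 187.32, Y = 3079.16

After both shocks: AD is Y = 4765 − 9P and SRAS is Y = 1206 + 10P.
Setting them equal: 3559 = 19P, so P = 187.32.
Substituting into AD, Y = 3079.16.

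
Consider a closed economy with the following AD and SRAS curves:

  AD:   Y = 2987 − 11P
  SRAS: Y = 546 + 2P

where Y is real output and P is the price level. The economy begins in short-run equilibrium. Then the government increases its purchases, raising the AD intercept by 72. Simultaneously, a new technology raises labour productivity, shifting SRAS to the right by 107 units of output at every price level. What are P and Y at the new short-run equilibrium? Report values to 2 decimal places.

After both shocks: AD is Y = 3059 − 11P and SRAS is Y = 653 + 2P.
Setting them equal: 2406 = 13P, so P = 185.08.
Substituting into AD, Y = 1023.15.

P = 185.08, Y = 1023.15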